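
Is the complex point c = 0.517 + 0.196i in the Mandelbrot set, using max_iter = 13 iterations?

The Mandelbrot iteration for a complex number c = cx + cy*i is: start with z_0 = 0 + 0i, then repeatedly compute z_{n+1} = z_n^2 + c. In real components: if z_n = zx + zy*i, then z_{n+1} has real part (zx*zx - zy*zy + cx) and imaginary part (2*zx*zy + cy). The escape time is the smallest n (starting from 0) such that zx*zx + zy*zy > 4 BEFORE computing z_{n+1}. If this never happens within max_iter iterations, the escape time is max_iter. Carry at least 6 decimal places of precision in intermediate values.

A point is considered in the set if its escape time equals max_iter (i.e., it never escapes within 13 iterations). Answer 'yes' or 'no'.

Answer: no

Derivation:
z_0 = 0 + 0i, c = 0.5170 + 0.1960i
Iter 1: z = 0.5170 + 0.1960i, |z|^2 = 0.3057
Iter 2: z = 0.7459 + 0.3987i, |z|^2 = 0.7153
Iter 3: z = 0.9144 + 0.7907i, |z|^2 = 1.4613
Iter 4: z = 0.7279 + 1.6420i, |z|^2 = 3.2261
Iter 5: z = -1.6494 + 2.5865i, |z|^2 = 9.4105
Escaped at iteration 5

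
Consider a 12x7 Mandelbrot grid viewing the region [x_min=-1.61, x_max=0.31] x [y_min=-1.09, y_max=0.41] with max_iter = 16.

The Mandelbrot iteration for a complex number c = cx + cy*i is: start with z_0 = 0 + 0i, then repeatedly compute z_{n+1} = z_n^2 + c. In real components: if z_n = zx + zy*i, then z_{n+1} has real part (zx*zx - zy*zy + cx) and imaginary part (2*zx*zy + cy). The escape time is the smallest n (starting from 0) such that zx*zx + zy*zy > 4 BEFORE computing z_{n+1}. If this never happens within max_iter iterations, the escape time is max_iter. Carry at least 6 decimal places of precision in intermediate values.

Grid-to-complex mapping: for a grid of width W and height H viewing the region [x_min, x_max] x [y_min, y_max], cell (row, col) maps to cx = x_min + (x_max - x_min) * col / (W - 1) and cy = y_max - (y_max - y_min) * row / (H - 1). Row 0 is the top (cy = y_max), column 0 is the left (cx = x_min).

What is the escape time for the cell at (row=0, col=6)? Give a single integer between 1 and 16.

z_0 = 0 + 0i, c = -0.5627 + 0.4100i
Iter 1: z = -0.5627 + 0.4100i, |z|^2 = 0.4848
Iter 2: z = -0.4142 + -0.0514i, |z|^2 = 0.1742
Iter 3: z = -0.3938 + 0.4526i, |z|^2 = 0.3600
Iter 4: z = -0.6125 + 0.0535i, |z|^2 = 0.3780
Iter 5: z = -0.1905 + 0.3445i, |z|^2 = 0.1549
Iter 6: z = -0.6451 + 0.2788i, |z|^2 = 0.4939
Iter 7: z = -0.2243 + 0.0503i, |z|^2 = 0.0528
Iter 8: z = -0.5150 + 0.3874i, |z|^2 = 0.4153
Iter 9: z = -0.4476 + 0.0110i, |z|^2 = 0.2005
Iter 10: z = -0.3625 + 0.4002i, |z|^2 = 0.2915
Iter 11: z = -0.5915 + 0.1199i, |z|^2 = 0.3642
Iter 12: z = -0.2272 + 0.2682i, |z|^2 = 0.1235
Iter 13: z = -0.5830 + 0.2881i, |z|^2 = 0.4229
Iter 14: z = -0.3059 + 0.0741i, |z|^2 = 0.0990
Iter 15: z = -0.4747 + 0.3647i, |z|^2 = 0.3583

Answer: 16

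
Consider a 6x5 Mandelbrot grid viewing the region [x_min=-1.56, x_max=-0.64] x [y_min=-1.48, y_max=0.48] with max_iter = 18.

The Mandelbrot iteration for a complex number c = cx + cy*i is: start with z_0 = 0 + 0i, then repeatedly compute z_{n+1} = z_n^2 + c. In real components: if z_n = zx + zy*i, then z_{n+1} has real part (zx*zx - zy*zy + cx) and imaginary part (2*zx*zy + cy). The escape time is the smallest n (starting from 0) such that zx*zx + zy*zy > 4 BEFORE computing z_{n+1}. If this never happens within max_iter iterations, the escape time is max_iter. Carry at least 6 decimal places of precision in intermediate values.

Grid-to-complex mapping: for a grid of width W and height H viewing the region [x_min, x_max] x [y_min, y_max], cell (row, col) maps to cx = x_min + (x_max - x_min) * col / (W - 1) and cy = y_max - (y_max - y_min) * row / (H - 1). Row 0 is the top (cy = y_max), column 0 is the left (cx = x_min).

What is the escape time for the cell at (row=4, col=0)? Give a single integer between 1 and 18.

z_0 = 0 + 0i, c = -1.5600 + -1.4800i
Iter 1: z = -1.5600 + -1.4800i, |z|^2 = 4.6240
Escaped at iteration 1

Answer: 1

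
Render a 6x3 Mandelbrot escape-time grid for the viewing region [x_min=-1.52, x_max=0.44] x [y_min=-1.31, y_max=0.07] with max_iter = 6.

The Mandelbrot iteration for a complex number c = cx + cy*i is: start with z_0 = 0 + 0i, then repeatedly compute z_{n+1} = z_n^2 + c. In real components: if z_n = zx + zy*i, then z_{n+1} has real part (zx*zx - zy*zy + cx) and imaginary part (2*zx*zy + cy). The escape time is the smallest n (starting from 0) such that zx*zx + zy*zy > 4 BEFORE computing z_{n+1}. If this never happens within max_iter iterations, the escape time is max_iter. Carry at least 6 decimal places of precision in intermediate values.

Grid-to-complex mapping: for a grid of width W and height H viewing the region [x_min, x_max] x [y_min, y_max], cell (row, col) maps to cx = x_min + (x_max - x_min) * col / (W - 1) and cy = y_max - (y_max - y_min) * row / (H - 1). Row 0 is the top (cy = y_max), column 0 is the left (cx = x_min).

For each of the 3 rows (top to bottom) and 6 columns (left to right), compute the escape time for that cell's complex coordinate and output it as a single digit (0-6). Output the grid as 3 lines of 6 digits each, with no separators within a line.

Answer: 666666
346665
122322

Derivation:
(row=0, col=0): c = -1.5200 + 0.0700i → escape time 6
(row=0, col=1): c = -1.1280 + 0.0700i → escape time 6
(row=0, col=2): c = -0.7360 + 0.0700i → escape time 6
(row=0, col=3): c = -0.3440 + 0.0700i → escape time 6
(row=0, col=4): c = 0.0480 + 0.0700i → escape time 6
(row=0, col=5): c = 0.4400 + 0.0700i → escape time 6
(row=1, col=0): c = -1.5200 + -0.6200i → escape time 3
(row=1, col=1): c = -1.1280 + -0.6200i → escape time 4
(row=1, col=2): c = -0.7360 + -0.6200i → escape time 6
(row=1, col=3): c = -0.3440 + -0.6200i → escape time 6
(row=1, col=4): c = 0.0480 + -0.6200i → escape time 6
(row=1, col=5): c = 0.4400 + -0.6200i → escape time 5
(row=2, col=0): c = -1.5200 + -1.3100i → escape time 1
(row=2, col=1): c = -1.1280 + -1.3100i → escape time 2
(row=2, col=2): c = -0.7360 + -1.3100i → escape time 2
(row=2, col=3): c = -0.3440 + -1.3100i → escape time 3
(row=2, col=4): c = 0.0480 + -1.3100i → escape time 2
(row=2, col=5): c = 0.4400 + -1.3100i → escape time 2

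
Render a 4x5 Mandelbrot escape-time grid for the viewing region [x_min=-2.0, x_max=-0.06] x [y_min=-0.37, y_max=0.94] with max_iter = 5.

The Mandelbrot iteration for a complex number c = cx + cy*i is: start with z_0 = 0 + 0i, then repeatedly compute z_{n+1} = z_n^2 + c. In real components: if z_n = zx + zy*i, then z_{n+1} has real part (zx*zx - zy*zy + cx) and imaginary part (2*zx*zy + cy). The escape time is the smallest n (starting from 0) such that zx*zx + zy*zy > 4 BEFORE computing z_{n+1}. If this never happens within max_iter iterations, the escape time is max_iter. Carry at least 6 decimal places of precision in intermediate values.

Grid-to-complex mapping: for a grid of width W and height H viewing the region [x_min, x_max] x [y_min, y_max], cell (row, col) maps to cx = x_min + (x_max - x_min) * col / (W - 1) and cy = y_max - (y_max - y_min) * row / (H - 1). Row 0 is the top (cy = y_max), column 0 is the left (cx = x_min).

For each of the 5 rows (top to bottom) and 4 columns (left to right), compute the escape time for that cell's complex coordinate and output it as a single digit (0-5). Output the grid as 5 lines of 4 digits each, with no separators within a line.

(row=0, col=0): c = -2.0000 + 0.9400i → escape time 1
(row=0, col=1): c = -1.3533 + 0.9400i → escape time 3
(row=0, col=2): c = -0.7067 + 0.9400i → escape time 4
(row=0, col=3): c = -0.0600 + 0.9400i → escape time 5
(row=1, col=0): c = -2.0000 + 0.6125i → escape time 1
(row=1, col=1): c = -1.3533 + 0.6125i → escape time 3
(row=1, col=2): c = -0.7067 + 0.6125i → escape time 5
(row=1, col=3): c = -0.0600 + 0.6125i → escape time 5
(row=2, col=0): c = -2.0000 + 0.2850i → escape time 1
(row=2, col=1): c = -1.3533 + 0.2850i → escape time 5
(row=2, col=2): c = -0.7067 + 0.2850i → escape time 5
(row=2, col=3): c = -0.0600 + 0.2850i → escape time 5
(row=3, col=0): c = -2.0000 + -0.0425i → escape time 1
(row=3, col=1): c = -1.3533 + -0.0425i → escape time 5
(row=3, col=2): c = -0.7067 + -0.0425i → escape time 5
(row=3, col=3): c = -0.0600 + -0.0425i → escape time 5
(row=4, col=0): c = -2.0000 + -0.3700i → escape time 1
(row=4, col=1): c = -1.3533 + -0.3700i → escape time 5
(row=4, col=2): c = -0.7067 + -0.3700i → escape time 5
(row=4, col=3): c = -0.0600 + -0.3700i → escape time 5

Answer: 1345
1355
1555
1555
1555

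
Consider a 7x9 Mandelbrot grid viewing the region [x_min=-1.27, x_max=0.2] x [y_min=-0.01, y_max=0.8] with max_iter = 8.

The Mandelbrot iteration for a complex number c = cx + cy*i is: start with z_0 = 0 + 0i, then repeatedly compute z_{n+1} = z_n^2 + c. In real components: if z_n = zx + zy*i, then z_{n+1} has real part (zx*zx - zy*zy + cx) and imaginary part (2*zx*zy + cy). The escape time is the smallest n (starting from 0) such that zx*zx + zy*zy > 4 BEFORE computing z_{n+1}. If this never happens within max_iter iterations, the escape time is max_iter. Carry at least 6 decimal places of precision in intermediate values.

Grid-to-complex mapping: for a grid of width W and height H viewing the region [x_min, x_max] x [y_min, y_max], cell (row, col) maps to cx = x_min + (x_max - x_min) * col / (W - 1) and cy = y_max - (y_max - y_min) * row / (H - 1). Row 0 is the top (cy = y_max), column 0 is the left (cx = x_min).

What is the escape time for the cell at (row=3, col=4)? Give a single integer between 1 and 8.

Answer: 8

Derivation:
z_0 = 0 + 0i, c = -0.2900 + 0.4963i
Iter 1: z = -0.2900 + 0.4963i, |z|^2 = 0.3304
Iter 2: z = -0.4522 + 0.2084i, |z|^2 = 0.2479
Iter 3: z = -0.1290 + 0.3078i, |z|^2 = 0.1114
Iter 4: z = -0.3681 + 0.4169i, |z|^2 = 0.3093
Iter 5: z = -0.3283 + 0.1894i, |z|^2 = 0.1436
Iter 6: z = -0.2181 + 0.3719i, |z|^2 = 0.1859
Iter 7: z = -0.3808 + 0.3340i, |z|^2 = 0.2565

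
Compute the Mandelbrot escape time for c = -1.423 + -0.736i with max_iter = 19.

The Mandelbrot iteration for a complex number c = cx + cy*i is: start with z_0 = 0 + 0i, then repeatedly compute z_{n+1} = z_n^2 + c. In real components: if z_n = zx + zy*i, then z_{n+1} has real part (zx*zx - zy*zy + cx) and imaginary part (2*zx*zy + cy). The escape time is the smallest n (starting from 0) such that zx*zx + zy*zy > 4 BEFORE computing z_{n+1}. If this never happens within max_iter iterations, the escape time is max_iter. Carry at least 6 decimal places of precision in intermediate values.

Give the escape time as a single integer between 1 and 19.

Answer: 3

Derivation:
z_0 = 0 + 0i, c = -1.4230 + -0.7360i
Iter 1: z = -1.4230 + -0.7360i, |z|^2 = 2.5666
Iter 2: z = 0.0602 + 1.3587i, |z|^2 = 1.8496
Iter 3: z = -3.2653 + -0.5723i, |z|^2 = 10.9899
Escaped at iteration 3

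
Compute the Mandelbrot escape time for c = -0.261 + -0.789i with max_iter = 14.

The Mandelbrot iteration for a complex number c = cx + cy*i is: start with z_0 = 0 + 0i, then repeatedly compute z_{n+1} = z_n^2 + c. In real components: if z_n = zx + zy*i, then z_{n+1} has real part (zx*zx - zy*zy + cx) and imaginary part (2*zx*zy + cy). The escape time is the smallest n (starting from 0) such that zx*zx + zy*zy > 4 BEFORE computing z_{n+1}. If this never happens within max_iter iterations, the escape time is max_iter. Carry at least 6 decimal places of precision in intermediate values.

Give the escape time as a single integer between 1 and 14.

z_0 = 0 + 0i, c = -0.2610 + -0.7890i
Iter 1: z = -0.2610 + -0.7890i, |z|^2 = 0.6906
Iter 2: z = -0.8154 + -0.3771i, |z|^2 = 0.8071
Iter 3: z = 0.2616 + -0.1740i, |z|^2 = 0.0987
Iter 4: z = -0.2228 + -0.8800i, |z|^2 = 0.8241
Iter 5: z = -0.9858 + -0.3969i, |z|^2 = 1.1293
Iter 6: z = 0.5533 + -0.0066i, |z|^2 = 0.3062
Iter 7: z = 0.0451 + -0.7963i, |z|^2 = 0.6361
Iter 8: z = -0.8930 + -0.8609i, |z|^2 = 1.5385
Iter 9: z = -0.2046 + 0.7485i, |z|^2 = 0.6021
Iter 10: z = -0.7794 + -1.0954i, |z|^2 = 1.8072
Iter 11: z = -0.8534 + 0.9184i, |z|^2 = 1.5717
Iter 12: z = -0.3762 + -2.3565i, |z|^2 = 5.6946
Escaped at iteration 12

Answer: 12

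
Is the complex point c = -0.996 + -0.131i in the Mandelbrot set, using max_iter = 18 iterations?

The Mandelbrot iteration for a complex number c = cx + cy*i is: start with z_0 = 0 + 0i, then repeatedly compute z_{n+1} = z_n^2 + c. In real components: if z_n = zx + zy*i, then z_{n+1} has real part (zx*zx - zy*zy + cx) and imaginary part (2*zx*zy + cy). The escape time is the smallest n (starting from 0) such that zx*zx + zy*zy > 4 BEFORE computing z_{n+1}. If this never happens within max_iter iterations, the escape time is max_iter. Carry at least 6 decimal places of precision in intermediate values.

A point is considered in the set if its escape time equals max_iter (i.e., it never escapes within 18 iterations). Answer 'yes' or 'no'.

Answer: yes

Derivation:
z_0 = 0 + 0i, c = -0.9960 + -0.1310i
Iter 1: z = -0.9960 + -0.1310i, |z|^2 = 1.0092
Iter 2: z = -0.0211 + 0.1300i, |z|^2 = 0.0173
Iter 3: z = -1.0124 + -0.1365i, |z|^2 = 1.0437
Iter 4: z = 0.0104 + 0.1454i, |z|^2 = 0.0212
Iter 5: z = -1.0170 + -0.1280i, |z|^2 = 1.0507
Iter 6: z = 0.0220 + 0.1293i, |z|^2 = 0.0172
Iter 7: z = -1.0122 + -0.1253i, |z|^2 = 1.0403
Iter 8: z = 0.0129 + 0.1227i, |z|^2 = 0.0152
Iter 9: z = -1.0109 + -0.1278i, |z|^2 = 1.0382
Iter 10: z = 0.0096 + 0.1274i, |z|^2 = 0.0163
Iter 11: z = -1.0122 + -0.1286i, |z|^2 = 1.0410
Iter 12: z = 0.0119 + 0.1293i, |z|^2 = 0.0168
Iter 13: z = -1.0126 + -0.1279i, |z|^2 = 1.0416
Iter 14: z = 0.0129 + 0.1281i, |z|^2 = 0.0166
Iter 15: z = -1.0122 + -0.1277i, |z|^2 = 1.0409
Iter 16: z = 0.0123 + 0.1275i, |z|^2 = 0.0164
Iter 17: z = -1.0121 + -0.1279i, |z|^2 = 1.0407
Did not escape in 18 iterations → in set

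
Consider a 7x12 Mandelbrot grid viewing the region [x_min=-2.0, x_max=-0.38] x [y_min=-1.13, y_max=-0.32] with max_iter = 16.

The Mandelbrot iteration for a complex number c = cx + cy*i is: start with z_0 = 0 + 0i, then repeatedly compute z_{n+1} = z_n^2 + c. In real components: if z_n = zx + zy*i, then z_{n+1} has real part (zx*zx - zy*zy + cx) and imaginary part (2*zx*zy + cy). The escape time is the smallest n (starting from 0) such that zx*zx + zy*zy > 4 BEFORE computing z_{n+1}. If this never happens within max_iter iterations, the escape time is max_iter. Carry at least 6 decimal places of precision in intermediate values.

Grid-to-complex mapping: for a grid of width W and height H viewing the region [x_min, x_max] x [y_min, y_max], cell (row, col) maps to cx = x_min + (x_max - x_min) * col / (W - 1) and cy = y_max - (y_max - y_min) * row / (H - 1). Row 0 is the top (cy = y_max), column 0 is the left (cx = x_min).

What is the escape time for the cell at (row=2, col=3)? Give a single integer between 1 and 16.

z_0 = 0 + 0i, c = -1.1900 + -0.4673i
Iter 1: z = -1.1900 + -0.4673i, |z|^2 = 1.6344
Iter 2: z = 0.0078 + 0.6448i, |z|^2 = 0.4159
Iter 3: z = -1.6058 + -0.4573i, |z|^2 = 2.7875
Iter 4: z = 1.1793 + 1.0013i, |z|^2 = 2.3934
Iter 5: z = -0.8016 + 1.8944i, |z|^2 = 4.2313
Escaped at iteration 5

Answer: 5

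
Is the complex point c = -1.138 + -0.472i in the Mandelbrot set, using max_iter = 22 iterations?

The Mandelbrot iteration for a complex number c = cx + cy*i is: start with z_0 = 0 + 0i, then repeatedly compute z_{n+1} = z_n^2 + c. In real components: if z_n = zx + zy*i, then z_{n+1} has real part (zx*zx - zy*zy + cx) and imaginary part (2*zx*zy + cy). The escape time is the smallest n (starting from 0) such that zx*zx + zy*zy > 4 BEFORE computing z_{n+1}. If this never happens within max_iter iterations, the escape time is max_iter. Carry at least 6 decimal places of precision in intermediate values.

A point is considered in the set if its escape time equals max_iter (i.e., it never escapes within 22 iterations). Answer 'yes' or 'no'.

Answer: no

Derivation:
z_0 = 0 + 0i, c = -1.1380 + -0.4720i
Iter 1: z = -1.1380 + -0.4720i, |z|^2 = 1.5178
Iter 2: z = -0.0657 + 0.6023i, |z|^2 = 0.3671
Iter 3: z = -1.4964 + -0.5512i, |z|^2 = 2.5430
Iter 4: z = 0.7974 + 1.1776i, |z|^2 = 2.0227
Iter 5: z = -1.8888 + 1.4061i, |z|^2 = 5.5449
Escaped at iteration 5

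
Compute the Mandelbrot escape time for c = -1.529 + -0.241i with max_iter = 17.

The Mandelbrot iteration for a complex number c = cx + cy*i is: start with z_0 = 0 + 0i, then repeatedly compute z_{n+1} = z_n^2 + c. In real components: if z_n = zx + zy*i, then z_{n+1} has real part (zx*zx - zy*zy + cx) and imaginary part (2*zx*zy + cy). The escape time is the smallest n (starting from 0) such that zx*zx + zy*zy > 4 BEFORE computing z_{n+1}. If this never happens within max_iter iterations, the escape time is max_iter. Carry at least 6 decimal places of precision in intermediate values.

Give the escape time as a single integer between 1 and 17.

Answer: 5

Derivation:
z_0 = 0 + 0i, c = -1.5290 + -0.2410i
Iter 1: z = -1.5290 + -0.2410i, |z|^2 = 2.3959
Iter 2: z = 0.7508 + 0.4960i, |z|^2 = 0.8096
Iter 3: z = -1.2114 + 0.5037i, |z|^2 = 1.7211
Iter 4: z = -0.3154 + -1.4614i, |z|^2 = 2.2350
Iter 5: z = -3.5651 + 0.6807i, |z|^2 = 13.1736
Escaped at iteration 5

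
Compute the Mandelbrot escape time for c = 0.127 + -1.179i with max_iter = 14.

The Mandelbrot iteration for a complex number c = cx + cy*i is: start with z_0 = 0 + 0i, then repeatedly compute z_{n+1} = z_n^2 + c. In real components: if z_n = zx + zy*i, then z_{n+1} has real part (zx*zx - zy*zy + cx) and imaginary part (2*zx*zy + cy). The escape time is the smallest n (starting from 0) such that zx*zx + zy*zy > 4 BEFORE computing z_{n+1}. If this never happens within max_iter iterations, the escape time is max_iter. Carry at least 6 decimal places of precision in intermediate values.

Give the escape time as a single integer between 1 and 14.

z_0 = 0 + 0i, c = 0.1270 + -1.1790i
Iter 1: z = 0.1270 + -1.1790i, |z|^2 = 1.4062
Iter 2: z = -1.2469 + -1.4785i, |z|^2 = 3.7407
Iter 3: z = -0.5041 + 2.5080i, |z|^2 = 6.5443
Escaped at iteration 3

Answer: 3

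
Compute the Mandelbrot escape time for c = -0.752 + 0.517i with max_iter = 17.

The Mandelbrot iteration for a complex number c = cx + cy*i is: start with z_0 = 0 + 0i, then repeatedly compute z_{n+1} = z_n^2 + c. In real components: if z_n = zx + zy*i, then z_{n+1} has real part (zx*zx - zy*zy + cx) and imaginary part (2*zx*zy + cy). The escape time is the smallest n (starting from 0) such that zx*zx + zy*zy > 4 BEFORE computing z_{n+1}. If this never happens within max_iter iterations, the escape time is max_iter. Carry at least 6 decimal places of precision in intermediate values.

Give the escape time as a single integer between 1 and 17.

Answer: 6

Derivation:
z_0 = 0 + 0i, c = -0.7520 + 0.5170i
Iter 1: z = -0.7520 + 0.5170i, |z|^2 = 0.8328
Iter 2: z = -0.4538 + -0.2606i, |z|^2 = 0.2738
Iter 3: z = -0.6140 + 0.7535i, |z|^2 = 0.9447
Iter 4: z = -0.9428 + -0.4082i, |z|^2 = 1.0555
Iter 5: z = -0.0298 + 1.2868i, |z|^2 = 1.6566
Iter 6: z = -2.4068 + 0.4402i, |z|^2 = 5.9867
Escaped at iteration 6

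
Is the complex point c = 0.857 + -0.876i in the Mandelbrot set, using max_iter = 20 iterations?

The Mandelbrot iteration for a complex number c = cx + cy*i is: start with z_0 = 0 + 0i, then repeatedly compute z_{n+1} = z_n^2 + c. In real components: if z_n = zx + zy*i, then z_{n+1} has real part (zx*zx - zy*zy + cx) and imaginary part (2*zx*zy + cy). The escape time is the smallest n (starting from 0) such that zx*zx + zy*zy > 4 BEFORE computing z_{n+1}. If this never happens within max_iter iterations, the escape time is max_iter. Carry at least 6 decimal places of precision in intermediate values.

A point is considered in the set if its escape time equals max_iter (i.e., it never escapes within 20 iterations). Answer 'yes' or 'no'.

z_0 = 0 + 0i, c = 0.8570 + -0.8760i
Iter 1: z = 0.8570 + -0.8760i, |z|^2 = 1.5018
Iter 2: z = 0.8241 + -2.3775i, |z|^2 = 6.3314
Escaped at iteration 2

Answer: no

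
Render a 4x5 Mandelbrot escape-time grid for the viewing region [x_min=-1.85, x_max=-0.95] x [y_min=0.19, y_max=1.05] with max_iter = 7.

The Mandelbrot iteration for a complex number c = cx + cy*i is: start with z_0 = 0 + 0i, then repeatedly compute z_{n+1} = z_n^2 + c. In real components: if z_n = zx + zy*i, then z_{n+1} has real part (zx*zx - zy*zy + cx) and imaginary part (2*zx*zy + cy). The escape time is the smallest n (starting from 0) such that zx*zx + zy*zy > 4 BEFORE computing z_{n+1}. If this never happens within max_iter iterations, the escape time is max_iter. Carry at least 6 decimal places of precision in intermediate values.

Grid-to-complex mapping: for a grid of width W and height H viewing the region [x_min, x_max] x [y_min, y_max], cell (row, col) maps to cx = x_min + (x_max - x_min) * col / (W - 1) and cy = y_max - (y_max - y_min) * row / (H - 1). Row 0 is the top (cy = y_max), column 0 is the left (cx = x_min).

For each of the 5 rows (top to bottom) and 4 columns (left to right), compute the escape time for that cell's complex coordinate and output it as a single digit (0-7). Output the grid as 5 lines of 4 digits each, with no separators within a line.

Answer: 1233
1333
2334
3477
4577

Derivation:
(row=0, col=0): c = -1.8500 + 1.0500i → escape time 1
(row=0, col=1): c = -1.5500 + 1.0500i → escape time 2
(row=0, col=2): c = -1.2500 + 1.0500i → escape time 3
(row=0, col=3): c = -0.9500 + 1.0500i → escape time 3
(row=1, col=0): c = -1.8500 + 0.8350i → escape time 1
(row=1, col=1): c = -1.5500 + 0.8350i → escape time 3
(row=1, col=2): c = -1.2500 + 0.8350i → escape time 3
(row=1, col=3): c = -0.9500 + 0.8350i → escape time 3
(row=2, col=0): c = -1.8500 + 0.6200i → escape time 2
(row=2, col=1): c = -1.5500 + 0.6200i → escape time 3
(row=2, col=2): c = -1.2500 + 0.6200i → escape time 3
(row=2, col=3): c = -0.9500 + 0.6200i → escape time 4
(row=3, col=0): c = -1.8500 + 0.4050i → escape time 3
(row=3, col=1): c = -1.5500 + 0.4050i → escape time 4
(row=3, col=2): c = -1.2500 + 0.4050i → escape time 7
(row=3, col=3): c = -0.9500 + 0.4050i → escape time 7
(row=4, col=0): c = -1.8500 + 0.1900i → escape time 4
(row=4, col=1): c = -1.5500 + 0.1900i → escape time 5
(row=4, col=2): c = -1.2500 + 0.1900i → escape time 7
(row=4, col=3): c = -0.9500 + 0.1900i → escape time 7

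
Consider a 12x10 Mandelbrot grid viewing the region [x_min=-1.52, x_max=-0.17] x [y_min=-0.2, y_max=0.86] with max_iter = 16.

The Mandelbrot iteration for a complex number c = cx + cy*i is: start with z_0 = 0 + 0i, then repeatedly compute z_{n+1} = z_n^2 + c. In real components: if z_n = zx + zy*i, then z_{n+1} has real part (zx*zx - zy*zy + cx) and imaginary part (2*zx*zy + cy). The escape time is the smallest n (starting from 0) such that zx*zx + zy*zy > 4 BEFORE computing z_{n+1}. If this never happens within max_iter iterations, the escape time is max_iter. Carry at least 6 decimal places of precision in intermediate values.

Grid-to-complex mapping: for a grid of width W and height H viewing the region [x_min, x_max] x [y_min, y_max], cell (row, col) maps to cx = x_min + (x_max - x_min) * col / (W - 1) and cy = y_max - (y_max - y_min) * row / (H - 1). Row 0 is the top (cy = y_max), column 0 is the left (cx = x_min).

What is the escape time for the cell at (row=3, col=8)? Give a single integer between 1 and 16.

Answer: 16

Derivation:
z_0 = 0 + 0i, c = -0.5382 + 0.5067i
Iter 1: z = -0.5382 + 0.5067i, |z|^2 = 0.5464
Iter 2: z = -0.5053 + -0.0387i, |z|^2 = 0.2568
Iter 3: z = -0.2844 + 0.5458i, |z|^2 = 0.3787
Iter 4: z = -0.7552 + 0.1962i, |z|^2 = 0.6088
Iter 5: z = -0.0064 + 0.2103i, |z|^2 = 0.0443
Iter 6: z = -0.5824 + 0.5040i, |z|^2 = 0.5931
Iter 7: z = -0.4530 + -0.0803i, |z|^2 = 0.2117
Iter 8: z = -0.3394 + 0.5794i, |z|^2 = 0.4509
Iter 9: z = -0.7587 + 0.1133i, |z|^2 = 0.5885
Iter 10: z = 0.0246 + 0.3347i, |z|^2 = 0.1126
Iter 11: z = -0.6496 + 0.5232i, |z|^2 = 0.6957
Iter 12: z = -0.3899 + -0.1730i, |z|^2 = 0.1820
Iter 13: z = -0.4161 + 0.6416i, |z|^2 = 0.5847
Iter 14: z = -0.7767 + -0.0272i, |z|^2 = 0.6040
Iter 15: z = 0.0643 + 0.5490i, |z|^2 = 0.3055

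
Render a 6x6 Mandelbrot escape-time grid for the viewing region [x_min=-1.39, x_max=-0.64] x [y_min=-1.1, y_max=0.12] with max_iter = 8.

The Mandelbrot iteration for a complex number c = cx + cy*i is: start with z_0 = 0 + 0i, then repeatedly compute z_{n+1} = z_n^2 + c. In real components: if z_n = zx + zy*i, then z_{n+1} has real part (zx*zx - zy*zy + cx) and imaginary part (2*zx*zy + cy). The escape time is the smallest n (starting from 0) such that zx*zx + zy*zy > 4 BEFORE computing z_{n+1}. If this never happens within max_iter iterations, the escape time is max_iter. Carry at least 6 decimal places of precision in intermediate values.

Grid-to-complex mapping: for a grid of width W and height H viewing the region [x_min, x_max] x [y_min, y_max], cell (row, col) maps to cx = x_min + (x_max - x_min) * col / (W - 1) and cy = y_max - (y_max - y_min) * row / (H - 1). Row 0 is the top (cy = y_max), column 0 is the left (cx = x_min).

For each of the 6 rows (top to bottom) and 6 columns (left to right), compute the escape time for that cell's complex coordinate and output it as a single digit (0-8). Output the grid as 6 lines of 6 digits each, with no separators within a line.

(row=0, col=0): c = -1.3900 + 0.1200i → escape time 8
(row=0, col=1): c = -1.2400 + 0.1200i → escape time 8
(row=0, col=2): c = -1.0900 + 0.1200i → escape time 8
(row=0, col=3): c = -0.9400 + 0.1200i → escape time 8
(row=0, col=4): c = -0.7900 + 0.1200i → escape time 8
(row=0, col=5): c = -0.6400 + 0.1200i → escape time 8
(row=1, col=0): c = -1.3900 + -0.1240i → escape time 8
(row=1, col=1): c = -1.2400 + -0.1240i → escape time 8
(row=1, col=2): c = -1.0900 + -0.1240i → escape time 8
(row=1, col=3): c = -0.9400 + -0.1240i → escape time 8
(row=1, col=4): c = -0.7900 + -0.1240i → escape time 8
(row=1, col=5): c = -0.6400 + -0.1240i → escape time 8
(row=2, col=0): c = -1.3900 + -0.3680i → escape time 5
(row=2, col=1): c = -1.2400 + -0.3680i → escape time 8
(row=2, col=2): c = -1.0900 + -0.3680i → escape time 8
(row=2, col=3): c = -0.9400 + -0.3680i → escape time 7
(row=2, col=4): c = -0.7900 + -0.3680i → escape time 8
(row=2, col=5): c = -0.6400 + -0.3680i → escape time 8
(row=3, col=0): c = -1.3900 + -0.6120i → escape time 3
(row=3, col=1): c = -1.2400 + -0.6120i → escape time 3
(row=3, col=2): c = -1.0900 + -0.6120i → escape time 4
(row=3, col=3): c = -0.9400 + -0.6120i → escape time 5
(row=3, col=4): c = -0.7900 + -0.6120i → escape time 5
(row=3, col=5): c = -0.6400 + -0.6120i → escape time 7
(row=4, col=0): c = -1.3900 + -0.8560i → escape time 3
(row=4, col=1): c = -1.2400 + -0.8560i → escape time 3
(row=4, col=2): c = -1.0900 + -0.8560i → escape time 3
(row=4, col=3): c = -0.9400 + -0.8560i → escape time 3
(row=4, col=4): c = -0.7900 + -0.8560i → escape time 4
(row=4, col=5): c = -0.6400 + -0.8560i → escape time 4
(row=5, col=0): c = -1.3900 + -1.1000i → escape time 2
(row=5, col=1): c = -1.2400 + -1.1000i → escape time 3
(row=5, col=2): c = -1.0900 + -1.1000i → escape time 3
(row=5, col=3): c = -0.9400 + -1.1000i → escape time 3
(row=5, col=4): c = -0.7900 + -1.1000i → escape time 3
(row=5, col=5): c = -0.6400 + -1.1000i → escape time 3

Answer: 888888
888888
588788
334557
333344
233333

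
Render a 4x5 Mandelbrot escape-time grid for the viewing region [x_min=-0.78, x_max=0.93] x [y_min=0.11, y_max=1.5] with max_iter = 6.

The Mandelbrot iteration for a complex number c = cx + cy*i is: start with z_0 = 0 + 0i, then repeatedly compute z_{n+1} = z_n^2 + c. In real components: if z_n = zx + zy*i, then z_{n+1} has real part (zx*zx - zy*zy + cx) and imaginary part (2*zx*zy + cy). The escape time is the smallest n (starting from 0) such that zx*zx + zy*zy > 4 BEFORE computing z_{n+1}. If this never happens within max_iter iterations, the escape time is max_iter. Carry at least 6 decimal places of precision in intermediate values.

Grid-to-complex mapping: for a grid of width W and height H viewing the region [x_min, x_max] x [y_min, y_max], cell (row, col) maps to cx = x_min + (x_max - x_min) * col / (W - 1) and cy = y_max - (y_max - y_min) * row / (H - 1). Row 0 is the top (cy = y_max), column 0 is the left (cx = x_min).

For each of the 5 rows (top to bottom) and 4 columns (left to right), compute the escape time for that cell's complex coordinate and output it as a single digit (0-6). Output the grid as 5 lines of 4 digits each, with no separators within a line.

Answer: 2222
3422
4642
6662
6663

Derivation:
(row=0, col=0): c = -0.7800 + 1.5000i → escape time 2
(row=0, col=1): c = -0.2100 + 1.5000i → escape time 2
(row=0, col=2): c = 0.3600 + 1.5000i → escape time 2
(row=0, col=3): c = 0.9300 + 1.5000i → escape time 2
(row=1, col=0): c = -0.7800 + 1.1525i → escape time 3
(row=1, col=1): c = -0.2100 + 1.1525i → escape time 4
(row=1, col=2): c = 0.3600 + 1.1525i → escape time 2
(row=1, col=3): c = 0.9300 + 1.1525i → escape time 2
(row=2, col=0): c = -0.7800 + 0.8050i → escape time 4
(row=2, col=1): c = -0.2100 + 0.8050i → escape time 6
(row=2, col=2): c = 0.3600 + 0.8050i → escape time 4
(row=2, col=3): c = 0.9300 + 0.8050i → escape time 2
(row=3, col=0): c = -0.7800 + 0.4575i → escape time 6
(row=3, col=1): c = -0.2100 + 0.4575i → escape time 6
(row=3, col=2): c = 0.3600 + 0.4575i → escape time 6
(row=3, col=3): c = 0.9300 + 0.4575i → escape time 2
(row=4, col=0): c = -0.7800 + 0.1100i → escape time 6
(row=4, col=1): c = -0.2100 + 0.1100i → escape time 6
(row=4, col=2): c = 0.3600 + 0.1100i → escape time 6
(row=4, col=3): c = 0.9300 + 0.1100i → escape time 3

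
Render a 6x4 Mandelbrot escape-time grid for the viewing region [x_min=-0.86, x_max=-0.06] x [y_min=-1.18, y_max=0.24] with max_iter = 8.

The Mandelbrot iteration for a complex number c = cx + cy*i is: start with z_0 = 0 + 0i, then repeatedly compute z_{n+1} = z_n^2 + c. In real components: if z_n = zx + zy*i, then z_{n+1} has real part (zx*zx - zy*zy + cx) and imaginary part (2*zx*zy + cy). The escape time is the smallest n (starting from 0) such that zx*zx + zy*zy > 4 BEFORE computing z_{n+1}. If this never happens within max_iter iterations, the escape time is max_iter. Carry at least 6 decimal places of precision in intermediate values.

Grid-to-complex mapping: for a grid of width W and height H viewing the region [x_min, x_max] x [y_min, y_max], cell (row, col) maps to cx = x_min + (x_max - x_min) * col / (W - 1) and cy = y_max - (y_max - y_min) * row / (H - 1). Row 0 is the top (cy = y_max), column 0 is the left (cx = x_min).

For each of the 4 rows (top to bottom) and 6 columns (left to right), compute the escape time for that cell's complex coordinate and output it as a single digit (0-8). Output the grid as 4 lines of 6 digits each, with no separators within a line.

Answer: 888888
888888
458888
333343

Derivation:
(row=0, col=0): c = -0.8600 + 0.2400i → escape time 8
(row=0, col=1): c = -0.7000 + 0.2400i → escape time 8
(row=0, col=2): c = -0.5400 + 0.2400i → escape time 8
(row=0, col=3): c = -0.3800 + 0.2400i → escape time 8
(row=0, col=4): c = -0.2200 + 0.2400i → escape time 8
(row=0, col=5): c = -0.0600 + 0.2400i → escape time 8
(row=1, col=0): c = -0.8600 + -0.2333i → escape time 8
(row=1, col=1): c = -0.7000 + -0.2333i → escape time 8
(row=1, col=2): c = -0.5400 + -0.2333i → escape time 8
(row=1, col=3): c = -0.3800 + -0.2333i → escape time 8
(row=1, col=4): c = -0.2200 + -0.2333i → escape time 8
(row=1, col=5): c = -0.0600 + -0.2333i → escape time 8
(row=2, col=0): c = -0.8600 + -0.7067i → escape time 4
(row=2, col=1): c = -0.7000 + -0.7067i → escape time 5
(row=2, col=2): c = -0.5400 + -0.7067i → escape time 8
(row=2, col=3): c = -0.3800 + -0.7067i → escape time 8
(row=2, col=4): c = -0.2200 + -0.7067i → escape time 8
(row=2, col=5): c = -0.0600 + -0.7067i → escape time 8
(row=3, col=0): c = -0.8600 + -1.1800i → escape time 3
(row=3, col=1): c = -0.7000 + -1.1800i → escape time 3
(row=3, col=2): c = -0.5400 + -1.1800i → escape time 3
(row=3, col=3): c = -0.3800 + -1.1800i → escape time 3
(row=3, col=4): c = -0.2200 + -1.1800i → escape time 4
(row=3, col=5): c = -0.0600 + -1.1800i → escape time 3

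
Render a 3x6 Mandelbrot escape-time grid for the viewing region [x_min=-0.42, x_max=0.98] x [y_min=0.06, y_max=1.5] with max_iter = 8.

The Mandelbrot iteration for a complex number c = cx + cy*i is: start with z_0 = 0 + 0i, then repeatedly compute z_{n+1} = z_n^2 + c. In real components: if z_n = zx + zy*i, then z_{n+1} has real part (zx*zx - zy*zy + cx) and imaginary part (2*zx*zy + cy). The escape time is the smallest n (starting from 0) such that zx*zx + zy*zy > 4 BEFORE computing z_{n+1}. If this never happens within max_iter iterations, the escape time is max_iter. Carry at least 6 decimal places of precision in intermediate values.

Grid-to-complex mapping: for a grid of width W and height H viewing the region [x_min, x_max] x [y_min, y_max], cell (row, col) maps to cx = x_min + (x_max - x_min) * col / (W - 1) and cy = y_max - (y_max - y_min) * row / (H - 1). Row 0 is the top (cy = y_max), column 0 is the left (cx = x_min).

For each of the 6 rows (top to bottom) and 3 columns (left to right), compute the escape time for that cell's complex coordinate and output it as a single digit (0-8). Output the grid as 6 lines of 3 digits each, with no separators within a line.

Answer: 222
322
542
882
882
883

Derivation:
(row=0, col=0): c = -0.4200 + 1.5000i → escape time 2
(row=0, col=1): c = 0.2800 + 1.5000i → escape time 2
(row=0, col=2): c = 0.9800 + 1.5000i → escape time 2
(row=1, col=0): c = -0.4200 + 1.2120i → escape time 3
(row=1, col=1): c = 0.2800 + 1.2120i → escape time 2
(row=1, col=2): c = 0.9800 + 1.2120i → escape time 2
(row=2, col=0): c = -0.4200 + 0.9240i → escape time 5
(row=2, col=1): c = 0.2800 + 0.9240i → escape time 4
(row=2, col=2): c = 0.9800 + 0.9240i → escape time 2
(row=3, col=0): c = -0.4200 + 0.6360i → escape time 8
(row=3, col=1): c = 0.2800 + 0.6360i → escape time 8
(row=3, col=2): c = 0.9800 + 0.6360i → escape time 2
(row=4, col=0): c = -0.4200 + 0.3480i → escape time 8
(row=4, col=1): c = 0.2800 + 0.3480i → escape time 8
(row=4, col=2): c = 0.9800 + 0.3480i → escape time 2
(row=5, col=0): c = -0.4200 + 0.0600i → escape time 8
(row=5, col=1): c = 0.2800 + 0.0600i → escape time 8
(row=5, col=2): c = 0.9800 + 0.0600i → escape time 3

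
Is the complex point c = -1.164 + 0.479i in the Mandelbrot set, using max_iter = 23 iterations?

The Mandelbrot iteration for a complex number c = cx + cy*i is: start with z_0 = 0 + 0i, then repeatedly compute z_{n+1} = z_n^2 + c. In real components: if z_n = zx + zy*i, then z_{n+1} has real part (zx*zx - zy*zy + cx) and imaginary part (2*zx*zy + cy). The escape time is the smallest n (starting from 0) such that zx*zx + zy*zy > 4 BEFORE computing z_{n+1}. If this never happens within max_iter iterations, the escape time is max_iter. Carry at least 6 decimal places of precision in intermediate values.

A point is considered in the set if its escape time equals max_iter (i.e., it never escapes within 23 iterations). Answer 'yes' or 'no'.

Answer: no

Derivation:
z_0 = 0 + 0i, c = -1.1640 + 0.4790i
Iter 1: z = -1.1640 + 0.4790i, |z|^2 = 1.5843
Iter 2: z = -0.0385 + -0.6361i, |z|^2 = 0.4061
Iter 3: z = -1.5672 + 0.5280i, |z|^2 = 2.7348
Iter 4: z = 1.0131 + -1.1760i, |z|^2 = 2.4095
Iter 5: z = -1.5206 + -1.9040i, |z|^2 = 5.9373
Escaped at iteration 5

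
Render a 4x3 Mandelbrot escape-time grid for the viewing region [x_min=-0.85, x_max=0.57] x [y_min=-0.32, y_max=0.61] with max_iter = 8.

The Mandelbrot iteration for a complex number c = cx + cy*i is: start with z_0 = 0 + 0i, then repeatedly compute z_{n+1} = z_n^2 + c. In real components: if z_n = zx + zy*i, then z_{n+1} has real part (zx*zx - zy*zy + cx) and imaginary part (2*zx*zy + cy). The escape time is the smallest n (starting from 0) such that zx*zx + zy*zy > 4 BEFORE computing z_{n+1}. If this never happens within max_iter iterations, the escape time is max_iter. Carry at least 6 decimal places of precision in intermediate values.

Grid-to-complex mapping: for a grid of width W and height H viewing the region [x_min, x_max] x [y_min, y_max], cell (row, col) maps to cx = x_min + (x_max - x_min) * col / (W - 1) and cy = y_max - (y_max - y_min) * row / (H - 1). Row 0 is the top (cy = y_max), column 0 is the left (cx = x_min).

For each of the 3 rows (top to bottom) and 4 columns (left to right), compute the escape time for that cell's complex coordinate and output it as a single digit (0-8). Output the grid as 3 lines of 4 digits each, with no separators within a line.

Answer: 5883
8884
8884

Derivation:
(row=0, col=0): c = -0.8500 + 0.6100i → escape time 5
(row=0, col=1): c = -0.3767 + 0.6100i → escape time 8
(row=0, col=2): c = 0.0967 + 0.6100i → escape time 8
(row=0, col=3): c = 0.5700 + 0.6100i → escape time 3
(row=1, col=0): c = -0.8500 + 0.1450i → escape time 8
(row=1, col=1): c = -0.3767 + 0.1450i → escape time 8
(row=1, col=2): c = 0.0967 + 0.1450i → escape time 8
(row=1, col=3): c = 0.5700 + 0.1450i → escape time 4
(row=2, col=0): c = -0.8500 + -0.3200i → escape time 8
(row=2, col=1): c = -0.3767 + -0.3200i → escape time 8
(row=2, col=2): c = 0.0967 + -0.3200i → escape time 8
(row=2, col=3): c = 0.5700 + -0.3200i → escape time 4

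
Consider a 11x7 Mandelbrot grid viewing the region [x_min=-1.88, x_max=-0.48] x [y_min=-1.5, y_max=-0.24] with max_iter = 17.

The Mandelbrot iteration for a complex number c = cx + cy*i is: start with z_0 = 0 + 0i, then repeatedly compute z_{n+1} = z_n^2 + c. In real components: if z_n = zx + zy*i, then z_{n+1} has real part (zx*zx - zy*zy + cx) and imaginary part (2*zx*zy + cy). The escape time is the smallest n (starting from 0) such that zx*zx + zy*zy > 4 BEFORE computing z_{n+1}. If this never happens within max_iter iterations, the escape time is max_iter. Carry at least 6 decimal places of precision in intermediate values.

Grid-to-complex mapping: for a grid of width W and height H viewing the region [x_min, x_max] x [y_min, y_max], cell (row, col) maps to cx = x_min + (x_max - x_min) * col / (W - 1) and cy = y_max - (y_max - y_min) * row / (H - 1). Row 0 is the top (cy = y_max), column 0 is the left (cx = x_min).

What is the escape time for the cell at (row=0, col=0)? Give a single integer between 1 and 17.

z_0 = 0 + 0i, c = -1.8800 + -0.2400i
Iter 1: z = -1.8800 + -0.2400i, |z|^2 = 3.5920
Iter 2: z = 1.5968 + 0.6624i, |z|^2 = 2.9885
Iter 3: z = 0.2310 + 1.8754i, |z|^2 = 3.5706
Iter 4: z = -5.3439 + 0.6264i, |z|^2 = 28.9499
Escaped at iteration 4

Answer: 4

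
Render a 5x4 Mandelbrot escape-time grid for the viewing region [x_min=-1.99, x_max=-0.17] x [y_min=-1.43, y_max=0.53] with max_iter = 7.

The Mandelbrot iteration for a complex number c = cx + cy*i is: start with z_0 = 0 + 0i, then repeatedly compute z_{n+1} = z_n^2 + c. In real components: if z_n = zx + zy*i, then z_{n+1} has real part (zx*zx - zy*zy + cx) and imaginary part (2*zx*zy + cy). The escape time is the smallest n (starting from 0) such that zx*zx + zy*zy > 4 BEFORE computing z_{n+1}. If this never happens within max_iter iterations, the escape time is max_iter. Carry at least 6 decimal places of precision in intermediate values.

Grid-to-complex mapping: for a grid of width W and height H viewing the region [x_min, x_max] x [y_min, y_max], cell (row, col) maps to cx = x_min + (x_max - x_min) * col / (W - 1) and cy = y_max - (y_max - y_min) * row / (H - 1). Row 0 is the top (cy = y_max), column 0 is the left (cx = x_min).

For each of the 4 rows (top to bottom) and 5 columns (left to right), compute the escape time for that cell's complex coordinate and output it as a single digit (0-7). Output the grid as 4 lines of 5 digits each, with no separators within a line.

(row=0, col=0): c = -1.9900 + 0.5300i → escape time 1
(row=0, col=1): c = -1.5350 + 0.5300i → escape time 3
(row=0, col=2): c = -1.0800 + 0.5300i → escape time 5
(row=0, col=3): c = -0.6250 + 0.5300i → escape time 7
(row=0, col=4): c = -0.1700 + 0.5300i → escape time 7
(row=1, col=0): c = -1.9900 + -0.1233i → escape time 3
(row=1, col=1): c = -1.5350 + -0.1233i → escape time 6
(row=1, col=2): c = -1.0800 + -0.1233i → escape time 7
(row=1, col=3): c = -0.6250 + -0.1233i → escape time 7
(row=1, col=4): c = -0.1700 + -0.1233i → escape time 7
(row=2, col=0): c = -1.9900 + -0.7767i → escape time 1
(row=2, col=1): c = -1.5350 + -0.7767i → escape time 3
(row=2, col=2): c = -1.0800 + -0.7767i → escape time 3
(row=2, col=3): c = -0.6250 + -0.7767i → escape time 4
(row=2, col=4): c = -0.1700 + -0.7767i → escape time 7
(row=3, col=0): c = -1.9900 + -1.4300i → escape time 1
(row=3, col=1): c = -1.5350 + -1.4300i → escape time 1
(row=3, col=2): c = -1.0800 + -1.4300i → escape time 2
(row=3, col=3): c = -0.6250 + -1.4300i → escape time 2
(row=3, col=4): c = -0.1700 + -1.4300i → escape time 2

Answer: 13577
36777
13347
11222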